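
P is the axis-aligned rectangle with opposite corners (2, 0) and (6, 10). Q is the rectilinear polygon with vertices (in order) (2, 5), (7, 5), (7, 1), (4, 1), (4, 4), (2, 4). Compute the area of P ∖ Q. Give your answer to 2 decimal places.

30.00

|P| = 40, |P∩Q| = 10.
|P ∖ Q| = |P| − |P∩Q| = 40 − 10 = 30.00.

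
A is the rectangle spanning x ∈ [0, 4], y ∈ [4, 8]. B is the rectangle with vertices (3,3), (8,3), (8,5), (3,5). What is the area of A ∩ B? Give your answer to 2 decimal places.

1.00

|A∩B|: x∈[3,4], y∈[4,5] → 1·1 = 1.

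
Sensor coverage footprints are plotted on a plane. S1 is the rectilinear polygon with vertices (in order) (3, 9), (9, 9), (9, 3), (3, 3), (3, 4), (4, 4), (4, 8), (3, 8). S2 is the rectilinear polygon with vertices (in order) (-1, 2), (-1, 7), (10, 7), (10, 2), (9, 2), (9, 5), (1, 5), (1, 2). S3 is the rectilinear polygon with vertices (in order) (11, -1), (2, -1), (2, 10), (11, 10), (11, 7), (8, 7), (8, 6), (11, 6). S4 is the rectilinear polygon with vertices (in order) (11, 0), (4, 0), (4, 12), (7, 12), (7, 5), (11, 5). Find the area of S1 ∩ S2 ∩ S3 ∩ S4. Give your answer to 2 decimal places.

6.00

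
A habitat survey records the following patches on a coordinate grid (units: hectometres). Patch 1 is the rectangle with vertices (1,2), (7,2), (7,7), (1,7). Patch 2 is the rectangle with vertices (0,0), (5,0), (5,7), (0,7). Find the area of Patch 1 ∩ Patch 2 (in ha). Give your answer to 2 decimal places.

|Patch 1∩Patch 2|: x∈[1,5], y∈[2,7] → 4·5 = 20.

20.00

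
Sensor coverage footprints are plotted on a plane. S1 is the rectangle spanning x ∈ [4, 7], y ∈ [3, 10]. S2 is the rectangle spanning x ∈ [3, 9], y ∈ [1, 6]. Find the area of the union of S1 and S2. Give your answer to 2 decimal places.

42.00

By inclusion–exclusion:
Individual areas: |S1| = 21, |S2| = 30.
|S1∩S2|: x∈[4,7], y∈[3,6] → 3·3 = 9.
|S1 ∪ S2| = 51 − 9 = 42.00.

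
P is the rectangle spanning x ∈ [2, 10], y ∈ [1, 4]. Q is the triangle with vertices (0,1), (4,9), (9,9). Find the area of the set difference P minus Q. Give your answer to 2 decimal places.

|P| = 24, |P∩Q| = 0.8403.
|P ∖ Q| = |P| − |P∩Q| = 24 − 0.8403 = 23.16.

23.16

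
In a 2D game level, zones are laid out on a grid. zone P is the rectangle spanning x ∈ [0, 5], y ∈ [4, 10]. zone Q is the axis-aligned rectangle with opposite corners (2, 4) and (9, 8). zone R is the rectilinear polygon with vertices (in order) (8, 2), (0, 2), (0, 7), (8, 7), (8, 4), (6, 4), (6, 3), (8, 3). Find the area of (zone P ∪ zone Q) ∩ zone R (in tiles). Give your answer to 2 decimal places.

The region (zone P ∪ zone Q) ∩ zone R is the polygon with vertices (0,7), (8,7), (8,4), (6,4), (5,4), (2,4), (0,4).
By the shoelace formula its area is 24.00.

24.00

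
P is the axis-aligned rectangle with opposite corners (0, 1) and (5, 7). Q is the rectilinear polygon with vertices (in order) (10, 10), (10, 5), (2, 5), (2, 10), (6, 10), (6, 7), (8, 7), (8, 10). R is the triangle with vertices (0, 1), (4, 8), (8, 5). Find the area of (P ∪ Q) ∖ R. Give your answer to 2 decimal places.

40.25

|P ∪ Q| = 58.
|(P ∪ Q) ∩ R| = 17.75.
|(P ∪ Q) ∖ R| = 58 − 17.75 = 40.25.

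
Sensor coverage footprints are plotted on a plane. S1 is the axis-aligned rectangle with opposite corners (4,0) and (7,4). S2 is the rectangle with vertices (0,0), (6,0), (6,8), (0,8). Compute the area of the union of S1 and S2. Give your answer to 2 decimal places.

52.00

By inclusion–exclusion:
Individual areas: |S1| = 12, |S2| = 48.
|S1∩S2|: x∈[4,6], y∈[0,4] → 2·4 = 8.
|S1 ∪ S2| = 60 − 8 = 52.00.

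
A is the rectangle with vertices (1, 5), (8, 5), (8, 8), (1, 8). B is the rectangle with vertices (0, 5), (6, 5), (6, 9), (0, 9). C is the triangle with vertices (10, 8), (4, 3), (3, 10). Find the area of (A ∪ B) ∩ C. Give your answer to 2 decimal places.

15.22

The region (A ∪ B) ∩ C is the polygon with vertices (8,6.333), (6.4,5), (6,5), (3.714,5), (3.143,9), (6,9), (6,8), (8,8).
By the shoelace formula its area is 15.22.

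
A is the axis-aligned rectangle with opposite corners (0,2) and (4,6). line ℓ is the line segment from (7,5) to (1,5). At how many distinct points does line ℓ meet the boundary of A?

1

The segment meets the boundary at (4,5).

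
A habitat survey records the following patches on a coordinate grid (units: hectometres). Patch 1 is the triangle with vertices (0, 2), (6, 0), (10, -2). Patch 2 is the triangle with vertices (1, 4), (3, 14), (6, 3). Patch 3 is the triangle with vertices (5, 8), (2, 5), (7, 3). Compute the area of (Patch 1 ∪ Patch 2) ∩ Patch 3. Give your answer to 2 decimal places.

7.37

The region (Patch 1 ∪ Patch 2) ∩ Patch 3 is the polygon with vertices (5.878,3.449), (2,5), (4.714,7.714).
By the shoelace formula its area is 7.37.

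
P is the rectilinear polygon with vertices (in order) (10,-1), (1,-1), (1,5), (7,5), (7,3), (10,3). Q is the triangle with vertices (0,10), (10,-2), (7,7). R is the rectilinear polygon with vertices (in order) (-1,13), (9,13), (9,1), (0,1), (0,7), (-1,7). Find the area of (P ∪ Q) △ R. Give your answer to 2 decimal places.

89.50

|P ∪ Q| = 65.
|(P ∪ Q) ∩ R| = 44.75.
|(P ∪ Q) △ R| = 65 + 114 − 89.5 = 89.50.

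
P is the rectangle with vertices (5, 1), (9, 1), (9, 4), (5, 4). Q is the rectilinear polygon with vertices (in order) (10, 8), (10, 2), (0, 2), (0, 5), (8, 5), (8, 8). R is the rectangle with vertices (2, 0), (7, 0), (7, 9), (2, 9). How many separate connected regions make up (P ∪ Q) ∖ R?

(P ∪ Q) ∖ R splits into 2 disjoint pieces (area 17, area 6).

2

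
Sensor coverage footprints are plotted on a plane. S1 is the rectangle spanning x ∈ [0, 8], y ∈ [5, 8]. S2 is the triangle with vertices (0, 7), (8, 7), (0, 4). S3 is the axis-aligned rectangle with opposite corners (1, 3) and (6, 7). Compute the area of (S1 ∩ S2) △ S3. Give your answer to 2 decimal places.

14.83

|S1 ∩ S2| = 10.6667.
|(S1 ∩ S2) ∩ S3| = 7.9167.
|(S1 ∩ S2) △ S3| = 10.6667 + 20 − 15.8333 = 14.83.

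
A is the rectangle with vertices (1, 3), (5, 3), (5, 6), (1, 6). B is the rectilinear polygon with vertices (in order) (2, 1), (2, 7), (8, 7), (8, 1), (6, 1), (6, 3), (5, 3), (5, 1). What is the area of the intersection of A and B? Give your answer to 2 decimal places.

9.00

The intersection is the polygon with vertices (5,6), (5,3), (2,3), (2,6).
By the shoelace formula its area is 9.00.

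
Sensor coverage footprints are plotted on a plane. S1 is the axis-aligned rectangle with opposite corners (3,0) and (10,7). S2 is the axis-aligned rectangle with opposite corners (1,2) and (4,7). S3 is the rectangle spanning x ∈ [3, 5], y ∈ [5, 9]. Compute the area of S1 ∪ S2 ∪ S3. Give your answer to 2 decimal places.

By inclusion–exclusion:
Individual areas: |S1| = 49, |S2| = 15, |S3| = 8.
|S1∩S2|: x∈[3,4], y∈[2,7] → 1·5 = 5.
|S1∩S3|: x∈[3,5], y∈[5,7] → 2·2 = 4.
|S2∩S3|: x∈[3,4], y∈[5,7] → 1·2 = 2.
|S1∩S2∩S3| = 2.
|S1 ∪ S2 ∪ S3| = 72 − 11 + 2 = 63.00.

63.00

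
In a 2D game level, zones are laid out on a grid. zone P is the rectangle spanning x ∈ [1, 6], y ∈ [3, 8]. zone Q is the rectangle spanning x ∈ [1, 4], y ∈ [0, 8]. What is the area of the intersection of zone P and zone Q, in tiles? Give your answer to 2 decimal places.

15.00

|zone P∩zone Q|: x∈[1,4], y∈[3,8] → 3·5 = 15.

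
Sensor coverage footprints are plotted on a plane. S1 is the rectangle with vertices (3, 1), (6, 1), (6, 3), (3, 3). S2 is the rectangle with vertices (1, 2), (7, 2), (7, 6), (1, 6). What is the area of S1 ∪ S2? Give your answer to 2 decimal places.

27.00

By inclusion–exclusion:
Individual areas: |S1| = 6, |S2| = 24.
|S1∩S2|: x∈[3,6], y∈[2,3] → 3·1 = 3.
|S1 ∪ S2| = 30 − 3 = 27.00.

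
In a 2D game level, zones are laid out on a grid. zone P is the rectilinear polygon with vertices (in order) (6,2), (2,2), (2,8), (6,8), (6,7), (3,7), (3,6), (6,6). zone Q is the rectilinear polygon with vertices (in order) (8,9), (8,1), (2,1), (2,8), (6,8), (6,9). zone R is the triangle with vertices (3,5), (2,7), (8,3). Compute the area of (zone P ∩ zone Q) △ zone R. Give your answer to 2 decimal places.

18.23

|zone P ∩ zone Q| = 21.
|(zone P ∩ zone Q) ∩ zone R| = 3.3833.
|(zone P ∩ zone Q) △ zone R| = 21 + 4 − 6.7667 = 18.23.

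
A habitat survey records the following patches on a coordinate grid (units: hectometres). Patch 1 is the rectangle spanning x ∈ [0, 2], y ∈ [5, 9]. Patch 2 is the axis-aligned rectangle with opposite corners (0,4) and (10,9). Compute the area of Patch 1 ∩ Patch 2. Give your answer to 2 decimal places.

|Patch 1∩Patch 2|: x∈[0,2], y∈[5,9] → 2·4 = 8.

8.00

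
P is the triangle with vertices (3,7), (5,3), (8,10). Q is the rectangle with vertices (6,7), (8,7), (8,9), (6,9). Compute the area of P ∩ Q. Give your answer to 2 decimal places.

The intersection is the polygon with vertices (6.714,7), (6,7), (6,8.8), (6.333,9), (7.571,9).
By the shoelace formula its area is 2.25.

2.25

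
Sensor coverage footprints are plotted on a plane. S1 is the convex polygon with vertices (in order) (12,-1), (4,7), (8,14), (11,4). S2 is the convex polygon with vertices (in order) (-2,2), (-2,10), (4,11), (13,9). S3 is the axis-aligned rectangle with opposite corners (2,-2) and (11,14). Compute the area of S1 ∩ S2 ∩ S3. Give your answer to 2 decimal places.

The intersection is the polygon with vertices (6.028,10.549), (9.25,9.833), (9.93,7.567), (5.5,5.5), (4,7).
By the shoelace formula its area is 18.23.

18.23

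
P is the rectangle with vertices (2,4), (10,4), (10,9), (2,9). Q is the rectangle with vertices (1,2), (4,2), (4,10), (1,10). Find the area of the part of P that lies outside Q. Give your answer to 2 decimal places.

30.00

|P∩Q|: x∈[2,4], y∈[4,9] → 2·5 = 10.
|P| = 40.
|P ∖ Q| = |P| − |P∩Q| = 40 − 10 = 30.00.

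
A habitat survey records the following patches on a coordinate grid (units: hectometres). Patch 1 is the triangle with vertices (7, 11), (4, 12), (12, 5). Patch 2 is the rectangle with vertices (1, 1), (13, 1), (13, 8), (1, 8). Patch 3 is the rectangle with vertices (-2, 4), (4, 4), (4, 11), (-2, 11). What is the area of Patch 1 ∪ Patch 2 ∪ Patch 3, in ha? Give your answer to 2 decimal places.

119.11

By inclusion–exclusion:
Individual areas: |Patch 1| = 6.5, |Patch 2| = 84, |Patch 3| = 42.
|Patch 1∩Patch 2| = 1.3929.
|Patch 1∩Patch 3| = 0.
|Patch 2∩Patch 3|: x∈[1,4], y∈[4,8] → 3·4 = 12.
|Patch 1∩Patch 2∩Patch 3| = 0.
|Patch 1 ∪ Patch 2 ∪ Patch 3| = 132.5 − 13.3929 + 0 = 119.11.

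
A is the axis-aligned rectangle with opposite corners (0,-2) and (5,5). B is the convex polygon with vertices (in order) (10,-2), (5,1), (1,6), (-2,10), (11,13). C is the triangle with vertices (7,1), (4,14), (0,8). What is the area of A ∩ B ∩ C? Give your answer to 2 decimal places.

The intersection is the polygon with vertices (5,3), (3,5), (5,5).
By the shoelace formula its area is 2.00.

2.00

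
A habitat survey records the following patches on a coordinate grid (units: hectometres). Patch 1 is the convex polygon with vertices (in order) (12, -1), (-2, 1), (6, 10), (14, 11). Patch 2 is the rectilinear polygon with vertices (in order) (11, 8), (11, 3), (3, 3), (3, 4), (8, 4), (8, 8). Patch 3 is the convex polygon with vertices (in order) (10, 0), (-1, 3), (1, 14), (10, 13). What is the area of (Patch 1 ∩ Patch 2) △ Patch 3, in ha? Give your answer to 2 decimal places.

|Patch 1 ∩ Patch 2| = 20.
|(Patch 1 ∩ Patch 2) ∩ Patch 3| = 15.
|(Patch 1 ∩ Patch 2) △ Patch 3| = 20 + 122 − 30 = 112.00.

112.00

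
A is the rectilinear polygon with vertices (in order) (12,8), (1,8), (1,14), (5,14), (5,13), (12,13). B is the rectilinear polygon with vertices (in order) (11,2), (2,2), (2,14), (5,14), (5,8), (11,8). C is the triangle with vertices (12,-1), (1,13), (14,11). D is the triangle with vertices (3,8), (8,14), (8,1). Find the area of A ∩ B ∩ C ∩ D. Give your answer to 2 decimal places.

1.25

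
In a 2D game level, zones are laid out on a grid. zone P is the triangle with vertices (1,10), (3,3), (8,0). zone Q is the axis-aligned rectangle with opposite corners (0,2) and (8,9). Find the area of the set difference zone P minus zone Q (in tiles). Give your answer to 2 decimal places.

2.14

|zone P| = 14.5, |zone P∩zone Q| = 12.3595.
|zone P ∖ zone Q| = |zone P| − |zone P∩zone Q| = 14.5 − 12.3595 = 2.14.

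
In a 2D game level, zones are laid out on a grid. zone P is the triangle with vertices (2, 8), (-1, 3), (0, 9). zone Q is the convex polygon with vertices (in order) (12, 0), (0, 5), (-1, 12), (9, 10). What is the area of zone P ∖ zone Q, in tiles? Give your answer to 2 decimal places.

|zone P| = 6.5, |zone P∩zone Q| = 4.9221.
|zone P ∖ zone Q| = |zone P| − |zone P∩zone Q| = 6.5 − 4.9221 = 1.58.

1.58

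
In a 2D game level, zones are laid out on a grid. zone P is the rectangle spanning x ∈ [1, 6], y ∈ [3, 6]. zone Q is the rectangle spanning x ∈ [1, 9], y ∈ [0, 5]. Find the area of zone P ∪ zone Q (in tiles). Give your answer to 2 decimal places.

By inclusion–exclusion:
Individual areas: |zone P| = 15, |zone Q| = 40.
|zone P∩zone Q|: x∈[1,6], y∈[3,5] → 5·2 = 10.
|zone P ∪ zone Q| = 55 − 10 = 45.00.

45.00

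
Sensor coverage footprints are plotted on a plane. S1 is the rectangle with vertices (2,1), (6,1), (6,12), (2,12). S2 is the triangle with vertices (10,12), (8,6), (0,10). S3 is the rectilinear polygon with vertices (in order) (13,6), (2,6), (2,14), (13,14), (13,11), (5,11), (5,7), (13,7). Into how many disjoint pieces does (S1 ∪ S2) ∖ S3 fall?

(S1 ∪ S2) ∖ S3 splits into 3 disjoint pieces (area 20, area 1.4, area 16).

3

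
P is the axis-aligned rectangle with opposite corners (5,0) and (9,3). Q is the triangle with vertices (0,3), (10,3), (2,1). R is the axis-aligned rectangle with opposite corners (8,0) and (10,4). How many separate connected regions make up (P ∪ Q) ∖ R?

1

(P ∪ Q) ∖ R is a single connected region.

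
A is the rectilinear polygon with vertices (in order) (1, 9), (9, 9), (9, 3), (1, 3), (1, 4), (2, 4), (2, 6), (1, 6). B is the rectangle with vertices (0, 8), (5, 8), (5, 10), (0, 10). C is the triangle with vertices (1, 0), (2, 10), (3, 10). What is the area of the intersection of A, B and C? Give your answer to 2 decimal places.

0.85

The intersection is the polygon with vertices (1.8,8), (1.9,9), (2.8,9), (2.6,8).
By the shoelace formula its area is 0.85.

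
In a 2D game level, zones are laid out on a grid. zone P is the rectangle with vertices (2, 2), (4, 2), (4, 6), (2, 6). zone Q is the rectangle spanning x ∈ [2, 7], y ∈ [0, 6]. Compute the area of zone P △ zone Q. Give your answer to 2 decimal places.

22.00

|zone P∩zone Q|: x∈[2,4], y∈[2,6] → 2·4 = 8.
|zone P △ zone Q| = |zone P| + |zone Q| − 2·|zone P∩zone Q| = 8 + 30 − 16 = 22.00.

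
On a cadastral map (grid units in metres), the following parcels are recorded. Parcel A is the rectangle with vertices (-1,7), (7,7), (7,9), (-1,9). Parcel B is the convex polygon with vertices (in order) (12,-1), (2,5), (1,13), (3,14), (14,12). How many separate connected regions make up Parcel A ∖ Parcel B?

1

Parcel A ∖ Parcel B is a single connected region.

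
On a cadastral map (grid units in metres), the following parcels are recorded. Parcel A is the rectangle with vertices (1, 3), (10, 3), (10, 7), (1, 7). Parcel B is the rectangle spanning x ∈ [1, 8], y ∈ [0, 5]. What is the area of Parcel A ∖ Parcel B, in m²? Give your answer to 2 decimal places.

|Parcel A∩Parcel B|: x∈[1,8], y∈[3,5] → 7·2 = 14.
|Parcel A| = 36.
|Parcel A ∖ Parcel B| = |Parcel A| − |Parcel A∩Parcel B| = 36 − 14 = 22.00.

22.00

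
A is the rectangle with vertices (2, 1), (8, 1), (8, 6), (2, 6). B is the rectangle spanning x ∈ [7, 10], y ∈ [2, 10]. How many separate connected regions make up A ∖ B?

A ∖ B is a single connected region.

1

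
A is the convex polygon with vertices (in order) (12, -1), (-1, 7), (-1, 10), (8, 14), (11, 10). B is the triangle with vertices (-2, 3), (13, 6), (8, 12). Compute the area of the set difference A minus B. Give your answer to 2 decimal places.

|A| = 109.5, |A∩B| = 44.3998.
|A ∖ B| = |A| − |A∩B| = 109.5 − 44.3998 = 65.10.

65.10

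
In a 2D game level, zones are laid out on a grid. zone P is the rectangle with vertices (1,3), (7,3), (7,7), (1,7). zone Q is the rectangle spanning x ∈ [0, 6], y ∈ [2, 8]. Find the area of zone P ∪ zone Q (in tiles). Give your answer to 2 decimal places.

By inclusion–exclusion:
Individual areas: |zone P| = 24, |zone Q| = 36.
|zone P∩zone Q|: x∈[1,6], y∈[3,7] → 5·4 = 20.
|zone P ∪ zone Q| = 60 − 20 = 40.00.

40.00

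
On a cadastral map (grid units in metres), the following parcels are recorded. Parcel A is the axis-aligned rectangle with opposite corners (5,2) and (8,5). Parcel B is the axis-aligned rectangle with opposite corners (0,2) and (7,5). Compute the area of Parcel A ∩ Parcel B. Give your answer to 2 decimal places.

|Parcel A∩Parcel B|: x∈[5,7], y∈[2,5] → 2·3 = 6.

6.00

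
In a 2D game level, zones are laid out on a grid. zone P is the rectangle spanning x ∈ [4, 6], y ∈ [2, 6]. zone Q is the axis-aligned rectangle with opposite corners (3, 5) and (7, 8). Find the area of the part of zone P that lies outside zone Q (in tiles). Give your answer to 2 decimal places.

6.00

|zone P∩zone Q|: x∈[4,6], y∈[5,6] → 2·1 = 2.
|zone P| = 8.
|zone P ∖ zone Q| = |zone P| − |zone P∩zone Q| = 8 − 2 = 6.00.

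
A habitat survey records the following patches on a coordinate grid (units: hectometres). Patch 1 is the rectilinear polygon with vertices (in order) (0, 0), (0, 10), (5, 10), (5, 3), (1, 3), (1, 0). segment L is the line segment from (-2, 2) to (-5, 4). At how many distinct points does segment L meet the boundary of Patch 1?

0

The segment lies entirely outside Patch 1 and never meets its boundary.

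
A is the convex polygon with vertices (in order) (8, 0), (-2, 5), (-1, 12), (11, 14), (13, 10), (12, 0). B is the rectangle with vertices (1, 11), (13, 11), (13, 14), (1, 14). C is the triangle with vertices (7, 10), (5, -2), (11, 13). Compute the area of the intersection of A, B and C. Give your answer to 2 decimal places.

1.87

The intersection is the polygon with vertices (8.333,11), (11,13), (10.2,11).
By the shoelace formula its area is 1.87.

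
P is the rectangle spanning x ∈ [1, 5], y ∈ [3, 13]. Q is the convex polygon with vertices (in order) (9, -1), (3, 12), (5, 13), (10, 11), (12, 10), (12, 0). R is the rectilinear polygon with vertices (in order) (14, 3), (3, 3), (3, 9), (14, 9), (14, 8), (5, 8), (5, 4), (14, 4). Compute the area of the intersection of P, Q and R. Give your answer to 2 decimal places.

0.41

The intersection is the polygon with vertices (4.385,9), (5,9), (5,8), (5,7.667).
By the shoelace formula its area is 0.41.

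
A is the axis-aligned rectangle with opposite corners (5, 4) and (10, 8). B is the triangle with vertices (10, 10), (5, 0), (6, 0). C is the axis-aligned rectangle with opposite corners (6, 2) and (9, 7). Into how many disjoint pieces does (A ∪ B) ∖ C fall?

(A ∪ B) ∖ C splits into 2 disjoint pieces (area 11.2, area 1.8).

2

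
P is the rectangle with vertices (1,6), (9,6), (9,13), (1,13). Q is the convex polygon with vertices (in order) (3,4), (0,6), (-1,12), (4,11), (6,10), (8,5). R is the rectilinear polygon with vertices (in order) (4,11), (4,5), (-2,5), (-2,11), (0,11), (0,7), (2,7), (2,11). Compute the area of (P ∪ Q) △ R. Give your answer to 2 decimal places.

68.23

|P ∪ Q| = 74.9.
|(P ∪ Q) ∩ R| = 17.3333.
|(P ∪ Q) △ R| = 74.9 + 28 − 34.6667 = 68.23.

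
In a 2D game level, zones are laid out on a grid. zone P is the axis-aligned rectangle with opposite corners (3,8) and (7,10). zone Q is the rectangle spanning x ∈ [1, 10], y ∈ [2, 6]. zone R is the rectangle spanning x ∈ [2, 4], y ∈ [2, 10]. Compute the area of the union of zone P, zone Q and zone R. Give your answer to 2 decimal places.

50.00

By inclusion–exclusion:
Individual areas: |zone P| = 8, |zone Q| = 36, |zone R| = 16.
|zone P∩zone Q| = 0 (no overlap).
|zone P∩zone R|: x∈[3,4], y∈[8,10] → 1·2 = 2.
|zone Q∩zone R|: x∈[2,4], y∈[2,6] → 2·4 = 8.
|zone P∩zone Q∩zone R| = 0.
|zone P ∪ zone Q ∪ zone R| = 60 − 10 + 0 = 50.00.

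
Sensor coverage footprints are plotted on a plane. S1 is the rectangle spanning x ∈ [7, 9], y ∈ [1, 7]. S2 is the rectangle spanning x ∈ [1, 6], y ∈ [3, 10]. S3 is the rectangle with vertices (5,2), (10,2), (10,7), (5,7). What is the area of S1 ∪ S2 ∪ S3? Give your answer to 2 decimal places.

58.00

By inclusion–exclusion:
Individual areas: |S1| = 12, |S2| = 35, |S3| = 25.
|S1∩S2| = 0 (no overlap).
|S1∩S3|: x∈[7,9], y∈[2,7] → 2·5 = 10.
|S2∩S3|: x∈[5,6], y∈[3,7] → 1·4 = 4.
|S1∩S2∩S3| = 0.
|S1 ∪ S2 ∪ S3| = 72 − 14 + 0 = 58.00.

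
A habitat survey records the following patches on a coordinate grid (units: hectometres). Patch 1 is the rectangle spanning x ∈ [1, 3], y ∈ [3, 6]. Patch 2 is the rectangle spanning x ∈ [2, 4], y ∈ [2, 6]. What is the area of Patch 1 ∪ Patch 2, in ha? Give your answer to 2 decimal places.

By inclusion–exclusion:
Individual areas: |Patch 1| = 6, |Patch 2| = 8.
|Patch 1∩Patch 2|: x∈[2,3], y∈[3,6] → 1·3 = 3.
|Patch 1 ∪ Patch 2| = 14 − 3 = 11.00.

11.00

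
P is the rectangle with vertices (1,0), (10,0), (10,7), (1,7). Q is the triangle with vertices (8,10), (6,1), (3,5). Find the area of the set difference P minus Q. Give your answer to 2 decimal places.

|P| = 63, |P∩Q| = 14.
|P ∖ Q| = |P| − |P∩Q| = 63 − 14 = 49.00.

49.00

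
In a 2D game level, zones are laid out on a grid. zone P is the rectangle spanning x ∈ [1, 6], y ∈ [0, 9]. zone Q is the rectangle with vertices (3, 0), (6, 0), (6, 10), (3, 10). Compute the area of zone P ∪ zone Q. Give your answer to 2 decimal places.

48.00

By inclusion–exclusion:
Individual areas: |zone P| = 45, |zone Q| = 30.
|zone P∩zone Q|: x∈[3,6], y∈[0,9] → 3·9 = 27.
|zone P ∪ zone Q| = 75 − 27 = 48.00.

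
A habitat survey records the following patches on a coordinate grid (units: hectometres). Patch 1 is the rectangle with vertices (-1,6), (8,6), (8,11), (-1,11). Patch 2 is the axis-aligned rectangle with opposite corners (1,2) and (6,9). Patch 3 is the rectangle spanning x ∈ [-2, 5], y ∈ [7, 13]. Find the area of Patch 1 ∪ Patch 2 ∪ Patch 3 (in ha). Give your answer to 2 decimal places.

83.00

By inclusion–exclusion:
Individual areas: |Patch 1| = 45, |Patch 2| = 35, |Patch 3| = 42.
|Patch 1∩Patch 2|: x∈[1,6], y∈[6,9] → 5·3 = 15.
|Patch 1∩Patch 3|: x∈[-1,5], y∈[7,11] → 6·4 = 24.
|Patch 2∩Patch 3|: x∈[1,5], y∈[7,9] → 4·2 = 8.
|Patch 1∩Patch 2∩Patch 3| = 8.
|Patch 1 ∪ Patch 2 ∪ Patch 3| = 122 − 47 + 8 = 83.00.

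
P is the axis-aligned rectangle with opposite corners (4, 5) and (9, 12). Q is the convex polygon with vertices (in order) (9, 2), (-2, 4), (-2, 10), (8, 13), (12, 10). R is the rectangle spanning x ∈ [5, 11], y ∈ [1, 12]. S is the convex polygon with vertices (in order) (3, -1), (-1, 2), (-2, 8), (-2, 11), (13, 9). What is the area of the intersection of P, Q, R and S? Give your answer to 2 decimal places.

The intersection is the polygon with vertices (5,5), (5,10.067), (9,9.533), (9,5).
By the shoelace formula its area is 19.20.

19.20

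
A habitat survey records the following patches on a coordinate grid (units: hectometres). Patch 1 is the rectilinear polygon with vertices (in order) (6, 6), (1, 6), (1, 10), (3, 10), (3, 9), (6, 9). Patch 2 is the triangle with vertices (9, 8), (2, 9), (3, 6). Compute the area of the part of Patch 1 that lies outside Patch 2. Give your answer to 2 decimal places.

9.14

|Patch 1| = 17, |Patch 1∩Patch 2| = 7.8571.
|Patch 1 ∖ Patch 2| = |Patch 1| − |Patch 1∩Patch 2| = 17 − 7.8571 = 9.14.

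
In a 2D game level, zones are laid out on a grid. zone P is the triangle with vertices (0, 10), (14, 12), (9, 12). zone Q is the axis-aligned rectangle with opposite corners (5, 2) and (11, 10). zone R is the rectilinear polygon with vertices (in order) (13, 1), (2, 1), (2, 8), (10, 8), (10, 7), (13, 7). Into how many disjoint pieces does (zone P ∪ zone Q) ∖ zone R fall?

(zone P ∪ zone Q) ∖ zone R splits into 2 disjoint pieces (area 5, area 13).

2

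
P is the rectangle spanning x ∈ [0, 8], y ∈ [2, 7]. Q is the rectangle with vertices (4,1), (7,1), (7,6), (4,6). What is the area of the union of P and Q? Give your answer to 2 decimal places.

By inclusion–exclusion:
Individual areas: |P| = 40, |Q| = 15.
|P∩Q|: x∈[4,7], y∈[2,6] → 3·4 = 12.
|P ∪ Q| = 55 − 12 = 43.00.

43.00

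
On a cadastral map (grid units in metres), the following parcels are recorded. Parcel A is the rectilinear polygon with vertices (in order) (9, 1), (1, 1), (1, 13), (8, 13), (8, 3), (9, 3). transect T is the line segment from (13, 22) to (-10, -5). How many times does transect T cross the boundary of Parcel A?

2

The segment meets the boundary at (1,7.913), (5.333,13).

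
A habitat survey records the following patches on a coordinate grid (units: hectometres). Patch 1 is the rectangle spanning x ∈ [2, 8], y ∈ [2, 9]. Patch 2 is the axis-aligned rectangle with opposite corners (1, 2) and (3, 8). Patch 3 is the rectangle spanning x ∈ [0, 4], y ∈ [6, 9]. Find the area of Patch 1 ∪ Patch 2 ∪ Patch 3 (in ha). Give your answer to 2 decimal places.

By inclusion–exclusion:
Individual areas: |Patch 1| = 42, |Patch 2| = 12, |Patch 3| = 12.
|Patch 1∩Patch 2|: x∈[2,3], y∈[2,8] → 1·6 = 6.
|Patch 1∩Patch 3|: x∈[2,4], y∈[6,9] → 2·3 = 6.
|Patch 2∩Patch 3|: x∈[1,3], y∈[6,8] → 2·2 = 4.
|Patch 1∩Patch 2∩Patch 3| = 2.
|Patch 1 ∪ Patch 2 ∪ Patch 3| = 66 − 16 + 2 = 52.00.

52.00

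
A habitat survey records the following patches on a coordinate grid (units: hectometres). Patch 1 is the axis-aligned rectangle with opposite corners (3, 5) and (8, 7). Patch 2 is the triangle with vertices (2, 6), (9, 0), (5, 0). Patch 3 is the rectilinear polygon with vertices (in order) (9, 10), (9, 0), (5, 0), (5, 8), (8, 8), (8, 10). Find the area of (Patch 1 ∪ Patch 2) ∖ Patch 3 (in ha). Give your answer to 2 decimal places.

9.13

|Patch 1 ∪ Patch 2| = 21.9881.
|(Patch 1 ∪ Patch 2) ∩ Patch 3| = 12.8571.
|(Patch 1 ∪ Patch 2) ∖ Patch 3| = 21.9881 − 12.8571 = 9.13.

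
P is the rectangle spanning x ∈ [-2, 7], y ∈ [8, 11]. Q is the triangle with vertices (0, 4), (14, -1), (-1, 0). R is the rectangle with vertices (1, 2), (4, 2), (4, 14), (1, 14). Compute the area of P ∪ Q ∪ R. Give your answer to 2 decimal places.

81.18

By inclusion–exclusion:
Individual areas: |P| = 27, |Q| = 30.5, |R| = 36.
|P∩Q| = 0.
|P∩R|: x∈[1,4], y∈[8,11] → 3·3 = 9.
|Q∩R| = 3.3214.
|P∩Q∩R| = 0.
|P ∪ Q ∪ R| = 93.5 − 12.3214 + 0 = 81.18.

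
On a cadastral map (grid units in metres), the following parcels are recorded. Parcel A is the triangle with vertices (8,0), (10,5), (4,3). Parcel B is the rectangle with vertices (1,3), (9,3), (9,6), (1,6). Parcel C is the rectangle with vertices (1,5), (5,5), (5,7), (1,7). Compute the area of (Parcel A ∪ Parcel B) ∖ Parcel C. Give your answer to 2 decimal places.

28.83

|Parcel A ∪ Parcel B| = 32.8333.
|(Parcel A ∪ Parcel B) ∩ Parcel C| = 4.
|(Parcel A ∪ Parcel B) ∖ Parcel C| = 32.8333 − 4 = 28.83.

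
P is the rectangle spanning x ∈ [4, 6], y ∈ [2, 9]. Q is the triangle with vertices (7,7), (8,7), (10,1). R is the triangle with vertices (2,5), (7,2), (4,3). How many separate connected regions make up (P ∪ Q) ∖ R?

3

(P ∪ Q) ∖ R splits into 3 disjoint pieces (area 1.3333, area 11.6, area 3).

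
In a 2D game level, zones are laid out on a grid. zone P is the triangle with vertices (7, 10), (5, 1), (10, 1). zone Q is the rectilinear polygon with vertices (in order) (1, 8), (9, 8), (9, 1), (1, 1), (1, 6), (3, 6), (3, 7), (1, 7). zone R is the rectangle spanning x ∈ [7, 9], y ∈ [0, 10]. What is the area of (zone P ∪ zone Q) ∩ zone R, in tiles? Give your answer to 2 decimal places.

14.67

The region (zone P ∪ zone Q) ∩ zone R is the polygon with vertices (7.667,8), (9,8), (9,4), (9,1), (7,1), (7,10).
By the shoelace formula its area is 14.67.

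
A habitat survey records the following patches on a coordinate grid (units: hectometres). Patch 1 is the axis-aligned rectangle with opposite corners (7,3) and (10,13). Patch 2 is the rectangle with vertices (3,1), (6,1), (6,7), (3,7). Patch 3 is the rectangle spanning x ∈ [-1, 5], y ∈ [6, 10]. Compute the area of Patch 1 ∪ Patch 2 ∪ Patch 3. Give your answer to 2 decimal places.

By inclusion–exclusion:
Individual areas: |Patch 1| = 30, |Patch 2| = 18, |Patch 3| = 24.
|Patch 1∩Patch 2| = 0 (no overlap).
|Patch 1∩Patch 3| = 0 (no overlap).
|Patch 2∩Patch 3|: x∈[3,5], y∈[6,7] → 2·1 = 2.
|Patch 1∩Patch 2∩Patch 3| = 0.
|Patch 1 ∪ Patch 2 ∪ Patch 3| = 72 − 2 + 0 = 70.00.

70.00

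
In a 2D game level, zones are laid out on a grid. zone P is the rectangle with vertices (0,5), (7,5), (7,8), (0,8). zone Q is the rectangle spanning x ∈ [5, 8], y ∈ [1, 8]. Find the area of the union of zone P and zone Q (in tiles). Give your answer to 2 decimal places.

36.00

By inclusion–exclusion:
Individual areas: |zone P| = 21, |zone Q| = 21.
|zone P∩zone Q|: x∈[5,7], y∈[5,8] → 2·3 = 6.
|zone P ∪ zone Q| = 42 − 6 = 36.00.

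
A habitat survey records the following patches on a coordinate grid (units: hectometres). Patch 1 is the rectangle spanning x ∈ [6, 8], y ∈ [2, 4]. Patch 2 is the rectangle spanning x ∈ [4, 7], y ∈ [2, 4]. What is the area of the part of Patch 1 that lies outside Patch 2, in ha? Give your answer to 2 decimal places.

|Patch 1∩Patch 2|: x∈[6,7], y∈[2,4] → 1·2 = 2.
|Patch 1| = 4.
|Patch 1 ∖ Patch 2| = |Patch 1| − |Patch 1∩Patch 2| = 4 − 2 = 2.00.

2.00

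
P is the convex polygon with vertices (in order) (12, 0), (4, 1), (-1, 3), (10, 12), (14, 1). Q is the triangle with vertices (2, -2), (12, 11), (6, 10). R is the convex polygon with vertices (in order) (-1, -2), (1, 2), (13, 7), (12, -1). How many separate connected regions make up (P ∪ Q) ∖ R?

(P ∪ Q) ∖ R splits into 3 disjoint pieces (area 0.0127, area 51.154, area 3.9504).

3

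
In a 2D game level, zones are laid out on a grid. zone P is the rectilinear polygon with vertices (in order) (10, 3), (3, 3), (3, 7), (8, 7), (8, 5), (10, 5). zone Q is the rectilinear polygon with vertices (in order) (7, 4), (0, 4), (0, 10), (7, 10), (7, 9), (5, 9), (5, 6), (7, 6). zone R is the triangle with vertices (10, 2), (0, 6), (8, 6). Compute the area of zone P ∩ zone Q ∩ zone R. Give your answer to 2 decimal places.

7.20

The intersection is the polygon with vertices (7,6), (7,4), (5,4), (3,4.8), (3,6), (5,6).
By the shoelace formula its area is 7.20.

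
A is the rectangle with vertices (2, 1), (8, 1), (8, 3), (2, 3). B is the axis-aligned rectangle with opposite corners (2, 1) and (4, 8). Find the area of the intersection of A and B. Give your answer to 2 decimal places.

|A∩B|: x∈[2,4], y∈[1,3] → 2·2 = 4.

4.00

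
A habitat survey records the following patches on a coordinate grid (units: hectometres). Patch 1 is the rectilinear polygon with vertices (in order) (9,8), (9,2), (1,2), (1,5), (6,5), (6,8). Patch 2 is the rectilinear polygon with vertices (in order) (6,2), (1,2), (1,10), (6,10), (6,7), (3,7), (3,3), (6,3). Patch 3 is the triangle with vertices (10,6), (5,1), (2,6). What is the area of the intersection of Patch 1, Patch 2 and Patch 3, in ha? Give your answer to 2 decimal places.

2.03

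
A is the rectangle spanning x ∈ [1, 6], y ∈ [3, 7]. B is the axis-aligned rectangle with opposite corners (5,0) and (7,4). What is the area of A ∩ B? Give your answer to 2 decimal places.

|A∩B|: x∈[5,6], y∈[3,4] → 1·1 = 1.

1.00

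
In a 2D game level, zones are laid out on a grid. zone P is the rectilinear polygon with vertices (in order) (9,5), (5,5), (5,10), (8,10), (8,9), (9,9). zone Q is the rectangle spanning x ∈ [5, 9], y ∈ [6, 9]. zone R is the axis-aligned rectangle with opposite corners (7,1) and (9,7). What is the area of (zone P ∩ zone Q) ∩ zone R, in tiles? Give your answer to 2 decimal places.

The region (zone P ∩ zone Q) ∩ zone R is the polygon with vertices (9,6), (7,6), (7,7), (9,7).
By the shoelace formula its area is 2.00.

2.00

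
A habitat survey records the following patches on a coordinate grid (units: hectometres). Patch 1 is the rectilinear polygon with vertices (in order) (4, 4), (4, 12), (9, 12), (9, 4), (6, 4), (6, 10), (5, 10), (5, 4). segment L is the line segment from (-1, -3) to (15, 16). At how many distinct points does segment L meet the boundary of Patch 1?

4

The segment meets the boundary at (9,8.875), (6,5.312), (5,4.125), (4.895,4).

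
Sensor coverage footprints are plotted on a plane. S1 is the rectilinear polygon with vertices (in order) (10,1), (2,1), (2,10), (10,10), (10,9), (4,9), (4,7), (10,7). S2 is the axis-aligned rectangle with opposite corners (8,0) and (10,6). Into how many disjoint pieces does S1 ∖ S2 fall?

1

S1 ∖ S2 is a single connected region.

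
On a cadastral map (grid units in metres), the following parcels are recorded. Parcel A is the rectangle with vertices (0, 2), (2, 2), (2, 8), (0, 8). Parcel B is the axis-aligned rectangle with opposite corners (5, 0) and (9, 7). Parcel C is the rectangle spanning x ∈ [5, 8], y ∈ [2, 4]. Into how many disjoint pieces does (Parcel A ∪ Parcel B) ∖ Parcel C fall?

(Parcel A ∪ Parcel B) ∖ Parcel C splits into 2 disjoint pieces (area 12, area 22).

2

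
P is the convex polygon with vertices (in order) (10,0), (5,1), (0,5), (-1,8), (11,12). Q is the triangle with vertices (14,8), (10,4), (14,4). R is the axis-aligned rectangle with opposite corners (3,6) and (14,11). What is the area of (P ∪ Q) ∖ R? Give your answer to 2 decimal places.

|P ∪ Q| = 97.9394.
|(P ∪ Q) ∩ R| = 36.375.
|(P ∪ Q) ∖ R| = 97.9394 − 36.375 = 61.56.

61.56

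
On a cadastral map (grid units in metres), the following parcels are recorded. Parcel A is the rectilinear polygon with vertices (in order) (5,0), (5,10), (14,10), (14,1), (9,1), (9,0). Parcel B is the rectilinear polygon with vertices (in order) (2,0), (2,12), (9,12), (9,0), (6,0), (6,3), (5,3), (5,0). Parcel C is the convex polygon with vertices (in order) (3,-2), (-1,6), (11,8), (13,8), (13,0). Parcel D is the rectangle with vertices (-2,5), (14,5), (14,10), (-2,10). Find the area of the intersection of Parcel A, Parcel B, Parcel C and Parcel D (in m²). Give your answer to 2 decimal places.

The intersection is the polygon with vertices (5,7), (9,7.667), (9,5), (5,5).
By the shoelace formula its area is 9.33.

9.33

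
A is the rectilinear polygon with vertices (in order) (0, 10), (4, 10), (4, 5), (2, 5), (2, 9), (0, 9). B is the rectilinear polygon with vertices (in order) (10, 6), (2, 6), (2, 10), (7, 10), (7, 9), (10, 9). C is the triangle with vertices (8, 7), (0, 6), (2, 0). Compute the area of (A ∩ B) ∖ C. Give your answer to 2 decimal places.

7.25

|A ∩ B| = 8.
|(A ∩ B) ∩ C| = 0.75.
|(A ∩ B) ∖ C| = 8 − 0.75 = 7.25.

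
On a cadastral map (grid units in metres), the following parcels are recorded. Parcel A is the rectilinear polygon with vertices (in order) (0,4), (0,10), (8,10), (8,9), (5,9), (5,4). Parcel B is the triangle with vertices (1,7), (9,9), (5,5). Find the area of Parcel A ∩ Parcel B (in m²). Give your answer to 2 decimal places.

The intersection is the polygon with vertices (5,5), (1,7), (5,8).
By the shoelace formula its area is 6.00.

6.00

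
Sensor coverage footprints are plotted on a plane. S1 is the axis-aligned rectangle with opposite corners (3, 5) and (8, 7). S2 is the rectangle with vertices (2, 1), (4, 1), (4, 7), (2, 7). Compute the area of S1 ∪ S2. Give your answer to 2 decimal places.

20.00

By inclusion–exclusion:
Individual areas: |S1| = 10, |S2| = 12.
|S1∩S2|: x∈[3,4], y∈[5,7] → 1·2 = 2.
|S1 ∪ S2| = 22 − 2 = 20.00.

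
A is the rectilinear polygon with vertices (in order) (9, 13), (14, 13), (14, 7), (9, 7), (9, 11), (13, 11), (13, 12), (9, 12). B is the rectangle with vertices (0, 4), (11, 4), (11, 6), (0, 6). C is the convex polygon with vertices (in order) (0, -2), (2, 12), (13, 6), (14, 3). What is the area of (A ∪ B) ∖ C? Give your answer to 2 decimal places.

26.72

|A ∪ B| = 48.
|(A ∪ B) ∩ C| = 21.2803.
|(A ∪ B) ∖ C| = 48 − 21.2803 = 26.72.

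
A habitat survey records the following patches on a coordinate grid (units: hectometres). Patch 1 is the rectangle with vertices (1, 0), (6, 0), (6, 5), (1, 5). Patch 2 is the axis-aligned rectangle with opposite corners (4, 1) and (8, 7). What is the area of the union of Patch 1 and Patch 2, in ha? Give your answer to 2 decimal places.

By inclusion–exclusion:
Individual areas: |Patch 1| = 25, |Patch 2| = 24.
|Patch 1∩Patch 2|: x∈[4,6], y∈[1,5] → 2·4 = 8.
|Patch 1 ∪ Patch 2| = 49 − 8 = 41.00.

41.00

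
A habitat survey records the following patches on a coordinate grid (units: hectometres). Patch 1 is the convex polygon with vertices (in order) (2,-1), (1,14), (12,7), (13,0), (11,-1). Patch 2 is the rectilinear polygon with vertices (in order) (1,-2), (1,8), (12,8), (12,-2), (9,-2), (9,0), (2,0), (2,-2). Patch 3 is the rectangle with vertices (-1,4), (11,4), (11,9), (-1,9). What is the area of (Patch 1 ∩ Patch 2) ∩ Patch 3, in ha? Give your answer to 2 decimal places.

37.76

The region (Patch 1 ∩ Patch 2) ∩ Patch 3 is the polygon with vertices (10.429,8), (11,7.636), (11,4), (1.667,4), (1.4,8).
By the shoelace formula its area is 37.76.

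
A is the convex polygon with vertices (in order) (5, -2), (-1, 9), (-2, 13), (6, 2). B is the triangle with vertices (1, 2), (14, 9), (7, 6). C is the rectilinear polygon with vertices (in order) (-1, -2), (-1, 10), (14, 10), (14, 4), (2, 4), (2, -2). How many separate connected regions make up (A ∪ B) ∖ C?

2

(A ∪ B) ∖ C splits into 2 disjoint pieces (area 12.357, area 2.2727).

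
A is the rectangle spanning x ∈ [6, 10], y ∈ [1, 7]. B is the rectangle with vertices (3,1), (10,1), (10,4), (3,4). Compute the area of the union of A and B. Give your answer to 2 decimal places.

33.00

By inclusion–exclusion:
Individual areas: |A| = 24, |B| = 21.
|A∩B|: x∈[6,10], y∈[1,4] → 4·3 = 12.
|A ∪ B| = 45 − 12 = 33.00.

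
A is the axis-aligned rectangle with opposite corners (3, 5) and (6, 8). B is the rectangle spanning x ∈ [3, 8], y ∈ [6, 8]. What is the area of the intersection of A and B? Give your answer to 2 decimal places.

|A∩B|: x∈[3,6], y∈[6,8] → 3·2 = 6.

6.00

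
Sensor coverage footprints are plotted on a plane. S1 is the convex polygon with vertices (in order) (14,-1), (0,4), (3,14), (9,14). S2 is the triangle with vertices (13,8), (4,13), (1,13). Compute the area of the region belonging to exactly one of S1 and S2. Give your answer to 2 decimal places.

|S1| = 122.5, |S2| = 7.5, |S1∩S2| = 6.5689.
|S1 △ S2| = |S1| + |S2| − 2·|S1∩S2| = 122.5 + 7.5 − 13.1378 = 116.86.

116.86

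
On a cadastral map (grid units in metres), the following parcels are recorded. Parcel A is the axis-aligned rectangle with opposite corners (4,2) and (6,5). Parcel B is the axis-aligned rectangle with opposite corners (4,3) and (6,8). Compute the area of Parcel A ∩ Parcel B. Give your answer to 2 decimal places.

|Parcel A∩Parcel B|: x∈[4,6], y∈[3,5] → 2·2 = 4.

4.00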